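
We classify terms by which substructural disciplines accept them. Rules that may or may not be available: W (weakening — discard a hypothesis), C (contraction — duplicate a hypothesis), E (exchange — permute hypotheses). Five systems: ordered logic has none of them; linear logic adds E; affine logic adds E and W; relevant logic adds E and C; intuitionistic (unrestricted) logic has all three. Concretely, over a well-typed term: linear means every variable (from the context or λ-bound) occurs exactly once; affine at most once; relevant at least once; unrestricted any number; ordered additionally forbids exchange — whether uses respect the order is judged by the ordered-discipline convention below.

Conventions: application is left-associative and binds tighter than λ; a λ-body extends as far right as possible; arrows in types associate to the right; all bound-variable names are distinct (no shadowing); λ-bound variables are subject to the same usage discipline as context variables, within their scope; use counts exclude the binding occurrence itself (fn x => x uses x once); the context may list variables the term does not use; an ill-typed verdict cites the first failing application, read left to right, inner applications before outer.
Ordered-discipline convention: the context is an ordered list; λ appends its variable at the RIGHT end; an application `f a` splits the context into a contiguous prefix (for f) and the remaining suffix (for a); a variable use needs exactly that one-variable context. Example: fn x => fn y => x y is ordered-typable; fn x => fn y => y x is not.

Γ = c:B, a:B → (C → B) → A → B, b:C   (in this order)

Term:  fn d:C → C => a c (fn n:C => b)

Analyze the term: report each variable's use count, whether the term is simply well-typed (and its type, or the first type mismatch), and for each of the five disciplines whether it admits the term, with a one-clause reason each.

use counts: c=1, a=1, b=1, d (bound)=0, n (bound)=0
order of uses: a, c, b
typing: ill-typed: an argument C → C mismatches the expected C → B
ordered ✗ (a type mismatch blocks all five)
linear ✗ (the type mismatch rejects it)
affine ✗ (not simply typable)
relevant ✗ (fails simple typing)
unrestricted ✗ (a type mismatch blocks all five)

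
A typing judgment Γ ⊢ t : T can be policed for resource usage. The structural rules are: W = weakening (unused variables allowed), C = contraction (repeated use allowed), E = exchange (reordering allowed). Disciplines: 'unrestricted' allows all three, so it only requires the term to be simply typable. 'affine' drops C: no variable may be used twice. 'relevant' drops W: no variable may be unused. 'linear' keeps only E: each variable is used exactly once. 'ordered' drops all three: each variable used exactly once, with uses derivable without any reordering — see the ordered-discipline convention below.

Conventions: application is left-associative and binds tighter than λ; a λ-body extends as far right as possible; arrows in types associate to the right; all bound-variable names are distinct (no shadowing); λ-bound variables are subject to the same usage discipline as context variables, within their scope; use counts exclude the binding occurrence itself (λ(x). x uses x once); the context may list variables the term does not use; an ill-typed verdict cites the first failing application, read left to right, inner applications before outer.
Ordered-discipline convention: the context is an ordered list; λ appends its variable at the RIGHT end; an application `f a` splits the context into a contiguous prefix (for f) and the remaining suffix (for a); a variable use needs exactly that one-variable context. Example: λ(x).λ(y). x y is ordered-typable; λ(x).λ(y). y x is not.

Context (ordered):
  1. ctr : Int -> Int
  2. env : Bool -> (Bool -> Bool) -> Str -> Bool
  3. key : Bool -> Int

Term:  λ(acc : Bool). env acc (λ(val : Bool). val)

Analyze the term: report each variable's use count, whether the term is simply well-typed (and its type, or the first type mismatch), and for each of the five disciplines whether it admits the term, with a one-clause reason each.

usage: ctr: 0×; env: 1×; key: 0×; acc (bound): 1×; val (bound): 1×
left-to-right use order: env, acc, val
typing: well-typed — term : Bool -> Str -> Bool
ordered: ✗, ctr, key never used (weakening)
linear: ✗, ctr, key never used (weakening)
affine: ✓, none of ctr, env, key, acc, val used more than once
relevant: ✗, ctr, key never used (weakening)
unrestricted: ✓, type-checks (Bool -> Str -> Bool) and nothing is barred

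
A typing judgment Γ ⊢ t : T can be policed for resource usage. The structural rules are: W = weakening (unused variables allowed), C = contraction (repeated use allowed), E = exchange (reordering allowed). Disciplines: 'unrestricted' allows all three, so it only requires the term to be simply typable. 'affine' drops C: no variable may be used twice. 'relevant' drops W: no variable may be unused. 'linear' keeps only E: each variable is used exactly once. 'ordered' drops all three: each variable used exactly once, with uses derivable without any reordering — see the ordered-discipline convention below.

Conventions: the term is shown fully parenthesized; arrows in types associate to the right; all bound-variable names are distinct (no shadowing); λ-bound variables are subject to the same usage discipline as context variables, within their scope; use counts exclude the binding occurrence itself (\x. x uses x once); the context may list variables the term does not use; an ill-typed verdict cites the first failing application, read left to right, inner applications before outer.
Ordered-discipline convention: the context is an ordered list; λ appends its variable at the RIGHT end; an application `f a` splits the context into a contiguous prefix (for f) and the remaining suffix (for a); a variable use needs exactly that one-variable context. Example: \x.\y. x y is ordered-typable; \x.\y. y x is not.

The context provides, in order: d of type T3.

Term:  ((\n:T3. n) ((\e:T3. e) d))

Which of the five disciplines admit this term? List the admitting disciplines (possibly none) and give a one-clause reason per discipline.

accepted by: ordered, linear, affine, relevant, unrestricted
variable uses: d=1, n [bound]=1, e [bound]=1
order of uses: n, e, d
typing: ✓ — T3
ordered: ✓, single-use (d, n, e), ordered derivation ok
linear: ✓, d, n, e: one use apiece
affine: ✓, no duplicate uses among d, n, e
relevant: ✓, d, n, e: all used, weakening unneeded
unrestricted: ✓, simply typable at T3; W, C, E all held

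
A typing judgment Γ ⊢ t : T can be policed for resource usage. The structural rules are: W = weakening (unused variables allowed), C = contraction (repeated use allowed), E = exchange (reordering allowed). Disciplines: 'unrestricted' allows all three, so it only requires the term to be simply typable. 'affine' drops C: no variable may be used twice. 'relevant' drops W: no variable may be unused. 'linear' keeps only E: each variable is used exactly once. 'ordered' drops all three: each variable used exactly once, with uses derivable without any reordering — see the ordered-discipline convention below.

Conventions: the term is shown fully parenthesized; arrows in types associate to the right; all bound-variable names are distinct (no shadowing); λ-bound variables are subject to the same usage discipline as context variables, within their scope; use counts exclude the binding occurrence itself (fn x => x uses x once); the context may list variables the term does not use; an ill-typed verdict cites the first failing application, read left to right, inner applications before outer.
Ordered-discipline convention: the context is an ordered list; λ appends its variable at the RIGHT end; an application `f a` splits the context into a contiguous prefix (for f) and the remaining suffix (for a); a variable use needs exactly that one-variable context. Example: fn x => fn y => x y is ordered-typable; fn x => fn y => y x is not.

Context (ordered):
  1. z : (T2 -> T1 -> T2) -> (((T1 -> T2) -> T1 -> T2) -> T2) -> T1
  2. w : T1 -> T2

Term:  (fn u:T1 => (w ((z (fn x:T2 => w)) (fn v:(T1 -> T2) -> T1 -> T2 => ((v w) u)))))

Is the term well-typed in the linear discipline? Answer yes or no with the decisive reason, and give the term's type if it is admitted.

no — uses contraction: w ×3; x left unused
usage: z=1; w=3; u [bound]=1; x [bound]=0; v [bound]=1
use order (left to right): w, z, w, v, w, u
typing: the term checks, with type T1 -> T2
all disciplines: ordered ✗, linear ✗, affine ✗, relevant ✗, unrestricted ✓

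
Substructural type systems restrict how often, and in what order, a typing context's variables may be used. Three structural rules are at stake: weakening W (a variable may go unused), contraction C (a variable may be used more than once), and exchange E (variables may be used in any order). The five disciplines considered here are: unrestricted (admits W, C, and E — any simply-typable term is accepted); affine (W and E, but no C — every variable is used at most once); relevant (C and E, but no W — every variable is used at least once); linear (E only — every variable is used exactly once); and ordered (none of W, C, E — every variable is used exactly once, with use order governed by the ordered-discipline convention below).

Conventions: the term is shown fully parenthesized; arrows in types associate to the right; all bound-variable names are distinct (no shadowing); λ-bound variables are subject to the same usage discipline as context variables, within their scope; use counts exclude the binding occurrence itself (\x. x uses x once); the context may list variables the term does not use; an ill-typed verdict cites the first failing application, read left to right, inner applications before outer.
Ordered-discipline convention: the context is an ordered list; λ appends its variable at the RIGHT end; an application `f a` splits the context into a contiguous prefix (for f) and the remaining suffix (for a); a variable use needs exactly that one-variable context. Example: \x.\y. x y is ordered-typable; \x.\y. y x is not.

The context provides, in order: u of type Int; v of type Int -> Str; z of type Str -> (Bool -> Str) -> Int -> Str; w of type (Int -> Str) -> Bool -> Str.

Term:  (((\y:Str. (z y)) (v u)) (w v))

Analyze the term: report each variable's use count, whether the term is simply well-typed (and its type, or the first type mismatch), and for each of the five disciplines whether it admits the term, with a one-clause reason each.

counts: u ×1; v ×2; z ×1; w ×1; y (bound) ×1
uses in reading order: z, y, v, u, w, v
typing: well-typed — term : Int -> Str
ordered: ✗ — needs contraction — v ×2
linear: ✗ — needs contraction — v ×2
affine: ✗ — needs contraction — v ×2
relevant: ✓ — at least one use each (u, v, z, w, y)
unrestricted: ✓ — typability at Int -> Str is all that's needed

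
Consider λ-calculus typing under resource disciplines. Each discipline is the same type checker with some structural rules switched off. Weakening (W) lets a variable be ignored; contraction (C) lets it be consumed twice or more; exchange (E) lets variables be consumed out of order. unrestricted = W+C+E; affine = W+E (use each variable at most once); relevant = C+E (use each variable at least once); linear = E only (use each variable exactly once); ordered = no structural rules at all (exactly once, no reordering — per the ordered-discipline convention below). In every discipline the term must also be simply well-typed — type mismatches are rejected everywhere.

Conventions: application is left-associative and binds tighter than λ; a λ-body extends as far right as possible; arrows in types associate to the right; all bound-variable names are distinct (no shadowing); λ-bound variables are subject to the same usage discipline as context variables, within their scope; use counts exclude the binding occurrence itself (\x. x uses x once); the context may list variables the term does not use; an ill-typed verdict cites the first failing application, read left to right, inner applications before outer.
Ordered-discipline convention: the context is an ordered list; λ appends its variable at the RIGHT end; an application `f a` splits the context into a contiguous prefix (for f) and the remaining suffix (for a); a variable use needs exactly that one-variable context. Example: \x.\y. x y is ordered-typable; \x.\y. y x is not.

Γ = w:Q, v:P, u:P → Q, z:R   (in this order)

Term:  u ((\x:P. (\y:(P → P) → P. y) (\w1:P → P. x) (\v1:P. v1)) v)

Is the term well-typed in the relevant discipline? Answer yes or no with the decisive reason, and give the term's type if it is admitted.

no — needs weakening: w, z, w1 unused
usage: w ×0; v ×1; u ×1; z ×0; x [bound] ×1; y [bound] ×1; w1 [bound] ×0; v1 [bound] ×1
uses in reading order: u, y, x, v1, v
typing: well-typed — term : Q
all disciplines: ordered ✗; linear ✗; affine ✓; relevant ✗; unrestricted ✓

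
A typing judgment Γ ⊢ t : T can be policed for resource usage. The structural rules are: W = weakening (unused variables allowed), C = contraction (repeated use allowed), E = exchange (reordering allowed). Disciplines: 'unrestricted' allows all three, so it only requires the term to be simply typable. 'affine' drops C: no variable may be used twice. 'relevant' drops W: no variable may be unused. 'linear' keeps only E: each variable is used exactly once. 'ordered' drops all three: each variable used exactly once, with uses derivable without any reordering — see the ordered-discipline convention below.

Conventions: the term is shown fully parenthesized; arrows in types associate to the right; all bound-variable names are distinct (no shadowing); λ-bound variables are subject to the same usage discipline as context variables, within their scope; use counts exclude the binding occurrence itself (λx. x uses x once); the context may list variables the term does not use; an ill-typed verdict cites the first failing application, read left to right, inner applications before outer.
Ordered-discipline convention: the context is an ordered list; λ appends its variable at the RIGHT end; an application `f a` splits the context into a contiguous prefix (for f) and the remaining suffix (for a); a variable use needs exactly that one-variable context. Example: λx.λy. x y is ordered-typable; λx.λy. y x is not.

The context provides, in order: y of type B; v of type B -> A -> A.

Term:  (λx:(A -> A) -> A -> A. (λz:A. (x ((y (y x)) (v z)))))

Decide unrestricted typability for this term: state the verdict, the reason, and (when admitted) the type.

no — a type mismatch blocks all five
variable uses: y=2, v=1, x (bound)=2, z (bound)=1
use order (left to right): x, y, y, x, v, z
typing: ill-typed: applying a non-function (B)
per-discipline verdicts: ordered ✗ · linear ✗ · affine ✗ · relevant ✗ · unrestricted ✗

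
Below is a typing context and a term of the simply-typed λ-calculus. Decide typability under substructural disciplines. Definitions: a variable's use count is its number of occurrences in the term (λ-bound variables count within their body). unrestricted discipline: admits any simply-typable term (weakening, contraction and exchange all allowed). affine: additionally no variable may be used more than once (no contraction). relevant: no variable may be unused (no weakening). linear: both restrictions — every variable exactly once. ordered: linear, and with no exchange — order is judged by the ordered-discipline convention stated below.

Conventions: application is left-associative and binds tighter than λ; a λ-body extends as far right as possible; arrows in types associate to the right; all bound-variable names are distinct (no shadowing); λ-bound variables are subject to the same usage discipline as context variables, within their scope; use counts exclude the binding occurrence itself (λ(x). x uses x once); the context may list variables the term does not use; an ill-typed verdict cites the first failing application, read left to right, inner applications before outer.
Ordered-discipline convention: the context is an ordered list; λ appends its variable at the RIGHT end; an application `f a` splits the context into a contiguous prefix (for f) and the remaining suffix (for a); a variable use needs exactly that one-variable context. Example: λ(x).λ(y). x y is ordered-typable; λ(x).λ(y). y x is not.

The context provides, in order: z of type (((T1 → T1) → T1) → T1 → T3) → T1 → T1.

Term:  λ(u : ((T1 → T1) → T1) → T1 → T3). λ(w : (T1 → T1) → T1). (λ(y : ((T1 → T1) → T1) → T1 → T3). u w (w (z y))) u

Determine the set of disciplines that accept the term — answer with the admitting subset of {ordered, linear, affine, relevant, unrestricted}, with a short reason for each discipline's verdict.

accepted by: relevant, unrestricted
variable uses: z: 1×; u [bound]: 2×; w [bound]: 2×; y [bound]: 1×
uses in reading order: u, w, w, z, y, u
typing: the term checks, with type (((T1 → T1) → T1) → T1 → T3) → ((T1 → T1) → T1) → T3
ordered: ✗ — uses contraction: u ×2, w ×2
linear: ✗ — uses contraction: u ×2, w ×2
affine: ✗ — uses contraction: u ×2, w ×2
relevant: ✓ — every one of z, u, w, y appears
unrestricted: ✓ — simply typable at (((T1 → T1) → T1) → T1 → T3) → ((T1 → T1) → T1) → T3; W, C, E all held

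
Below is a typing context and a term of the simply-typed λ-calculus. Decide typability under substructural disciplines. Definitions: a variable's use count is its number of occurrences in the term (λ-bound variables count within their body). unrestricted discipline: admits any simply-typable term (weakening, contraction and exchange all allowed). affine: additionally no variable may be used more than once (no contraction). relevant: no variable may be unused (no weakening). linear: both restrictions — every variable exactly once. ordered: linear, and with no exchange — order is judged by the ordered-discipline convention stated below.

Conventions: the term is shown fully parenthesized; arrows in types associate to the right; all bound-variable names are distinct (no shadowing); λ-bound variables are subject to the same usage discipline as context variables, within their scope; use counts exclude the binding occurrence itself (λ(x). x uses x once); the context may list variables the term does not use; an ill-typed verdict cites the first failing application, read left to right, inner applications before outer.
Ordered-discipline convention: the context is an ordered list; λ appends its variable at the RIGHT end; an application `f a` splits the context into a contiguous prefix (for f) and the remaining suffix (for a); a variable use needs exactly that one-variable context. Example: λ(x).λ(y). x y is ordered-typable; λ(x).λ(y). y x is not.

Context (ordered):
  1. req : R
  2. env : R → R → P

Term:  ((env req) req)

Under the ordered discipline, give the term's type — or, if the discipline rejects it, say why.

not well-typed under ordered — uses contraction: req ×2
counts: req: 2×, env: 1×
use order (left to right): env, req, req
typing: well-typed at P
across the five disciplines: ordered ✗ · linear ✗ · affine ✗ · relevant ✓ · unrestricted ✓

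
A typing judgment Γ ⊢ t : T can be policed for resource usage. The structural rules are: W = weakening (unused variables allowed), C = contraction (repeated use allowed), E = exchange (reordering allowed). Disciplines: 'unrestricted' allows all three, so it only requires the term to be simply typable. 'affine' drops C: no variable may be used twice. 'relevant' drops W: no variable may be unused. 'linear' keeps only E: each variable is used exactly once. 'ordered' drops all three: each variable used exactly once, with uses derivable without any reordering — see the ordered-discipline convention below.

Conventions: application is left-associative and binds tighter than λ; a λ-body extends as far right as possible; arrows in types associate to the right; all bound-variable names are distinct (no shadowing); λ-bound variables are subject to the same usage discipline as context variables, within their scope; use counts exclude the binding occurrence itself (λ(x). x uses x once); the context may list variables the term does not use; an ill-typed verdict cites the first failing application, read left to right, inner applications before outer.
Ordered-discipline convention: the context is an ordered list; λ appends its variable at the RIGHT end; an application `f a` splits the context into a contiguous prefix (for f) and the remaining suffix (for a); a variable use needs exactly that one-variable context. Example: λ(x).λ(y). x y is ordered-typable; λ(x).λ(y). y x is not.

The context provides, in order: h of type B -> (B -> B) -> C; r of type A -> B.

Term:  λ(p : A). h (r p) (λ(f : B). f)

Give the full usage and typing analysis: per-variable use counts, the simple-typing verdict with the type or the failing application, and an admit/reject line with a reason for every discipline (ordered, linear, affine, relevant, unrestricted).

use counts: h: 1; r: 1; p (λ-bound): 1; f (λ-bound): 1
use order (left to right): h, r, p, f
typing: well-typed at A -> C
ordered ✓ (h, r, p, f: once each, no exchange needed)
linear ✓ (single use per variable (h, r, p, f))
affine ✓ (none of h, r, p, f used more than once)
relevant ✓ (h, r, p, f: all used, weakening unneeded)
unrestricted ✓ (type-checks (A -> C) and nothing is barred)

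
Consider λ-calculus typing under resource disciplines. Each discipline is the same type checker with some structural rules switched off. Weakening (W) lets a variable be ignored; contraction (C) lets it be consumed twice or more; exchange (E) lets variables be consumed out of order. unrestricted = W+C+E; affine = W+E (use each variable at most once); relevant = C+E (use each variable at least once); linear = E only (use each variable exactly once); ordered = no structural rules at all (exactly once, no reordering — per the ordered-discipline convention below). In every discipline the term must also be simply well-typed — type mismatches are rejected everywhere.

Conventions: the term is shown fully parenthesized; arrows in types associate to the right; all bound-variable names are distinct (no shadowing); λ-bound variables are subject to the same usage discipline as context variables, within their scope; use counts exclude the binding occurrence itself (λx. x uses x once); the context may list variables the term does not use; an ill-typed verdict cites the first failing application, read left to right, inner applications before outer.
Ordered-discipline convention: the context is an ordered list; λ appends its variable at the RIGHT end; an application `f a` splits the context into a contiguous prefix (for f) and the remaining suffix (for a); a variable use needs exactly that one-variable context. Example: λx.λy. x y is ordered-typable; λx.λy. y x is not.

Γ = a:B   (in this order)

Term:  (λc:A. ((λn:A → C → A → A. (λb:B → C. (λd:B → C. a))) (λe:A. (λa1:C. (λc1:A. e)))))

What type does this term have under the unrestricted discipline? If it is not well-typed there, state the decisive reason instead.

term : A → (B → C) → (B → C) → B
variable uses: a ×1, c (bound) ×0, n (bound) ×0, b (bound) ×0, d (bound) ×0, e (bound) ×1, a1 (bound) ×0, c1 (bound) ×0
use order (left to right): a, e
typing: the term checks, with type A → (B → C) → (B → C) → B
per-discipline verdicts: ordered ✗ | linear ✗ | affine ✓ | relevant ✗ | unrestricted ✓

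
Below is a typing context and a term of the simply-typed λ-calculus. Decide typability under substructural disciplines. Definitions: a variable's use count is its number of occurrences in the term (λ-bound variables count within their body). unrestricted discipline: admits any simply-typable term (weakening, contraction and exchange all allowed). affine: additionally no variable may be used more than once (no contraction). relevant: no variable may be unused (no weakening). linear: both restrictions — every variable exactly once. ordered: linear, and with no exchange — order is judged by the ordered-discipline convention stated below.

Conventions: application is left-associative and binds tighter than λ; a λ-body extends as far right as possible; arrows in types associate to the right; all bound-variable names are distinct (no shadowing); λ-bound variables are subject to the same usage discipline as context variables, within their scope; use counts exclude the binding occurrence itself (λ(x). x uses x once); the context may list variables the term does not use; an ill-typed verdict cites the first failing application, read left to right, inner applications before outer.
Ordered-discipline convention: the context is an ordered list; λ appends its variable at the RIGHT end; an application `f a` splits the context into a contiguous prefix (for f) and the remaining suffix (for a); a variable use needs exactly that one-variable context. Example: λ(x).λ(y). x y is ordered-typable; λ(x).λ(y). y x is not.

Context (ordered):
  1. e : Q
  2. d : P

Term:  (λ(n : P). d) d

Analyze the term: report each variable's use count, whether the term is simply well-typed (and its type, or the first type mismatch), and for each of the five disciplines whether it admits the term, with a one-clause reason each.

variable uses: e ×0, d ×2, n (bound) ×0
use order (left to right): d, d
typing: ✓ — P
ordered ✗ (uses contraction: d ×2; needs weakening: e, n unused)
linear ✗ (uses contraction: d ×2; needs weakening: e, n unused)
affine ✗ (uses contraction: d ×2)
relevant ✗ (needs weakening: e, n unused)
unrestricted ✓ (typability at P is all that's needed)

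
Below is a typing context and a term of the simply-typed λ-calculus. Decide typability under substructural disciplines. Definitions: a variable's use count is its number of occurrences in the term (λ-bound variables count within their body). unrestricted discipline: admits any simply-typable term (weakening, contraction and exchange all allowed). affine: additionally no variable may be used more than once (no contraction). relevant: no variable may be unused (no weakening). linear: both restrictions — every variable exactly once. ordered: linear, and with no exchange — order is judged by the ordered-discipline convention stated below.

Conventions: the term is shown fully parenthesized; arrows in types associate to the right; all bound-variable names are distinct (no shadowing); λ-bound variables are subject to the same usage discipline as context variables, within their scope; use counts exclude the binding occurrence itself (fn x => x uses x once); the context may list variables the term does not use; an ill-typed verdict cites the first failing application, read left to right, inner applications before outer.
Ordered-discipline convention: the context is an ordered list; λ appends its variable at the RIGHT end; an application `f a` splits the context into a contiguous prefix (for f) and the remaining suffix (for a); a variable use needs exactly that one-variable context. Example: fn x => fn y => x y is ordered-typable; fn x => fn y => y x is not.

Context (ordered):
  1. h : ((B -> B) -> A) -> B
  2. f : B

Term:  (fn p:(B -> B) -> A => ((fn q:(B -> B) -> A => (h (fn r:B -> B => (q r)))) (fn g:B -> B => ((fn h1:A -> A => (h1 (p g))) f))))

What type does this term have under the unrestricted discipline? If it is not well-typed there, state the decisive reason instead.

not well-typed under unrestricted — fails simple typing
counts: h=1, f=1, p (λ-bound)=1, q (λ-bound)=1, r (λ-bound)=1, g (λ-bound)=1, h1 (λ-bound)=1
order of uses: h, q, r, h1, p, g, f
typing: ill-typed: an argument B mismatches the expected A -> A
all disciplines: ordered ✗; linear ✗; affine ✗; relevant ✗; unrestricted ✗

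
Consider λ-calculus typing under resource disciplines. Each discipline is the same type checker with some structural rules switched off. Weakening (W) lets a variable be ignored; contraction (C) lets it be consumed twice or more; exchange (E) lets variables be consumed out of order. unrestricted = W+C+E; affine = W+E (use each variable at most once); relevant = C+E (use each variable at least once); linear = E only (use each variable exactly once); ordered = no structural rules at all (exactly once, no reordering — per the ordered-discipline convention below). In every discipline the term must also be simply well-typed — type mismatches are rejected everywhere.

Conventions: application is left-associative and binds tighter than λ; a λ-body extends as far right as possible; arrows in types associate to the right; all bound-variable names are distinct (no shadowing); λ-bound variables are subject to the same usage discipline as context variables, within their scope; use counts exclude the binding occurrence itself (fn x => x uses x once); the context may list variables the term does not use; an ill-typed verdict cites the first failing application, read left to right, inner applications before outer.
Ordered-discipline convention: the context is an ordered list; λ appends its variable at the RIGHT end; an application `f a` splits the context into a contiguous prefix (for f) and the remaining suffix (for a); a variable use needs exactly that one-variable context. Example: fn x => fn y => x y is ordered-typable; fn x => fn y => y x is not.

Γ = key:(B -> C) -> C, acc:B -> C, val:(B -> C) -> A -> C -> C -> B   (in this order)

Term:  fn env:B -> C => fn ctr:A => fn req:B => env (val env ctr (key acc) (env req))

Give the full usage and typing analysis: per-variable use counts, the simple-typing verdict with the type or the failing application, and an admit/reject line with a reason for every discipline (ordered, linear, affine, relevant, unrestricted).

counts: key=1; acc=1; val=1; env (λ-bound)=3; ctr (λ-bound)=1; req (λ-bound)=1
left-to-right use order: env, val, env, ctr, key, acc, env, req
typing: well-typed at (B -> C) -> A -> B -> C
ordered ✗ (needs contraction — env ×3)
linear ✗ (needs contraction — env ×3)
affine ✗ (needs contraction — env ×3)
relevant ✓ (every one of key, acc, val, env, ctr, req appears)
unrestricted ✓ (simply typable at (B -> C) -> A -> B -> C; W, C, E all held)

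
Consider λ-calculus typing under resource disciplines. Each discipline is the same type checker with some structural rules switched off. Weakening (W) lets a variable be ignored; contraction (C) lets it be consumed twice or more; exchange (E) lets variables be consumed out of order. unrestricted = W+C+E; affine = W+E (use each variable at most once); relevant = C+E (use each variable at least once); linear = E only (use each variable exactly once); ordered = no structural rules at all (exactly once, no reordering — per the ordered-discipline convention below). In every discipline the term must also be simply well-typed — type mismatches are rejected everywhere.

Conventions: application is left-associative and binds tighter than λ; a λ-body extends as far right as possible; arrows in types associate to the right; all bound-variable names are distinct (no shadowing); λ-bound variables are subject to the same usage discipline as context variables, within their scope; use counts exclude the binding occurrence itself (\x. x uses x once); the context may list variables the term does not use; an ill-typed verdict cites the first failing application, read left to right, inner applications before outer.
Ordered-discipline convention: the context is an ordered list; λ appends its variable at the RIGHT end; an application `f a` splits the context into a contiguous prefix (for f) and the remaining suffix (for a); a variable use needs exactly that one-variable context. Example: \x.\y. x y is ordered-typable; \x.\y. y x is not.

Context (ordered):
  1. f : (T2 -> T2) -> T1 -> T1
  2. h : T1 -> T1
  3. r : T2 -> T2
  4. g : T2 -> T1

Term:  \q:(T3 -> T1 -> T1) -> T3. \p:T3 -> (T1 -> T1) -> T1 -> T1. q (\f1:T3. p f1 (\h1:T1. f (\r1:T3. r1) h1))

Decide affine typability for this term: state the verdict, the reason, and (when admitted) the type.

no — the type mismatch rejects it
use counts: f: 1×, h: 0×, r: 0×, g: 0×, q [bound]: 1×, p [bound]: 1×, f1 [bound]: 1×, h1 [bound]: 1×, r1 [bound]: 1×
uses in reading order: q, p, f1, f, r1, h1
typing: ill-typed: an application expects T2 -> T2 but receives T3 -> T3
per-discipline verdicts: ordered ✗, linear ✗, affine ✗, relevant ✗, unrestricted ✗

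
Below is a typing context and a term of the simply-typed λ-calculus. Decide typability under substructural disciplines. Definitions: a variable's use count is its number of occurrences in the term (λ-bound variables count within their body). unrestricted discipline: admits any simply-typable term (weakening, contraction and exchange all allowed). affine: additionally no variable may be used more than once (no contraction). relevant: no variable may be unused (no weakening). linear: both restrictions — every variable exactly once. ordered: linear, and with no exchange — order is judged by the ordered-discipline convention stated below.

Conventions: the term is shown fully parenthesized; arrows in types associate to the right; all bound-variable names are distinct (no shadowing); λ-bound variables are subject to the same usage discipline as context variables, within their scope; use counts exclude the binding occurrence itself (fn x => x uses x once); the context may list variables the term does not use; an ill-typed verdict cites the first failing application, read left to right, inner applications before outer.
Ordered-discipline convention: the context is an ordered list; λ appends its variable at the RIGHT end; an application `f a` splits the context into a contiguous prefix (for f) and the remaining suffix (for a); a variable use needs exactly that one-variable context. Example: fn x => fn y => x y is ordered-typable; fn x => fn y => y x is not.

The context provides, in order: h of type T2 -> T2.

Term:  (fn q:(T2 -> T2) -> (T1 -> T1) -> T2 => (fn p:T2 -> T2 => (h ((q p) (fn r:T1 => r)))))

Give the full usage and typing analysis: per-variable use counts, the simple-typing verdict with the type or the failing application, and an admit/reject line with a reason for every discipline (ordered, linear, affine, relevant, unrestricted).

usage: h=1, q [bound]=1, p [bound]=1, r [bound]=1
left-to-right use order: h, q, p, r
typing: well-typed — term : ((T2 -> T2) -> (T1 -> T1) -> T2) -> (T2 -> T2) -> T2
ordered: ✓ — single-use (h, q, p, r), ordered derivation ok
linear: ✓ — single use per variable (h, q, p, r)
affine: ✓ — none of h, q, p, r used more than once
relevant: ✓ — h, q, p, r: all used, weakening unneeded
unrestricted: ✓ — simply typable at ((T2 -> T2) -> (T1 -> T1) -> T2) -> (T2 -> T2) -> T2; W, C, E all held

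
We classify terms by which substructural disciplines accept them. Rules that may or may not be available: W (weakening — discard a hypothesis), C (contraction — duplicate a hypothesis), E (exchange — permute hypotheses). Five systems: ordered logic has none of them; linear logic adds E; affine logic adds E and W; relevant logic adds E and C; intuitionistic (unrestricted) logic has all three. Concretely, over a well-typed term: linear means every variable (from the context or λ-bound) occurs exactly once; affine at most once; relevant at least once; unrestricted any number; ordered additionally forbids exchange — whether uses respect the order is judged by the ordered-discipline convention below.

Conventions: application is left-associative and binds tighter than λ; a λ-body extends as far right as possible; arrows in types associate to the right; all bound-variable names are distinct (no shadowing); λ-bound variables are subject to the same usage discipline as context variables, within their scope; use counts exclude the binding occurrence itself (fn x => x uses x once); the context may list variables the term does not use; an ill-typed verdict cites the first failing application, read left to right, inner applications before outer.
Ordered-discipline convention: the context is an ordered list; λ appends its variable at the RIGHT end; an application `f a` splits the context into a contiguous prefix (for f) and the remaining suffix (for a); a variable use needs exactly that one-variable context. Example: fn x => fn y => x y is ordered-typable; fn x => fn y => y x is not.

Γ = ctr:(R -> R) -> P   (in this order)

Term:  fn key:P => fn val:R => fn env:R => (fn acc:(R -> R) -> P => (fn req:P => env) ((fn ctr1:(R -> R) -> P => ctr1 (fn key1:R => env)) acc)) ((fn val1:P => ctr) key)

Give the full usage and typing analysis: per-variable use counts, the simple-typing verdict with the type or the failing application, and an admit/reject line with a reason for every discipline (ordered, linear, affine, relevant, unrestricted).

counts: ctr ×1; key (bound) ×1; val (bound) ×0; env (bound) ×2; acc (bound) ×1; req (bound) ×0; ctr1 (bound) ×1; key1 (bound) ×0; val1 (bound) ×0
uses in reading order: env, ctr1, env, acc, ctr, key
typing: ✓ — P -> R -> R -> R
ordered: ✗ — needs contraction — env ×2; unused: val, req, key1, val1 — weakening required
linear: ✗ — needs contraction — env ×2; unused: val, req, key1, val1 — weakening required
affine: ✗ — needs contraction — env ×2
relevant: ✗ — unused: val, req, key1, val1 — weakening required
unrestricted: ✓ — type-checks (P -> R -> R -> R) and nothing is barred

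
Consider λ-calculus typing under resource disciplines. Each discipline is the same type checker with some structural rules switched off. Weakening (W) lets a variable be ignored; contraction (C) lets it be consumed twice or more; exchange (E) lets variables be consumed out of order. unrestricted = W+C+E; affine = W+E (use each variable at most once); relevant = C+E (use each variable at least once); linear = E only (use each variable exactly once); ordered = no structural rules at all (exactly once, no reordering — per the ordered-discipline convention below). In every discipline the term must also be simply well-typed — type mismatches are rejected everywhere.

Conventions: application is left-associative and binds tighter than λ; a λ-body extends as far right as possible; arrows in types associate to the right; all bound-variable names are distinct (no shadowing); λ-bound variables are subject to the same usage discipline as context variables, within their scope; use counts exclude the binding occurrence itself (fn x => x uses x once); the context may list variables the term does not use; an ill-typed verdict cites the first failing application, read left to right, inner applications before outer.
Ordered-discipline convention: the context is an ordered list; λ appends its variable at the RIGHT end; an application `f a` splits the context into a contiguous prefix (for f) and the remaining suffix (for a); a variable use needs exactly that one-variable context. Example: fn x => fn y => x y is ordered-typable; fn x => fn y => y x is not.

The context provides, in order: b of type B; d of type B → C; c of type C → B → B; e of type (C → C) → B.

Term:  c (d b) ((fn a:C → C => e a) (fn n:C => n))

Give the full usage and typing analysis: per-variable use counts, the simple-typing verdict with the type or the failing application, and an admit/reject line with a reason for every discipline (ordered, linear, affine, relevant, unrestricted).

usage: b=1; d=1; c=1; e=1; a (λ-bound)=1; n (λ-bound)=1
order of uses: c, d, b, e, a, n
typing: ✓ — B
ordered: ✗ — no contiguous prefix/suffix split fits c, d, b, e, a, n
linear: ✓ — exactly-once usage across b, d, c, e, a, n
affine: ✓ — none of b, d, c, e, a, n used more than once
relevant: ✓ — b, d, c, e, a, n: all used, weakening unneeded
unrestricted: ✓ — type-checks (B) and nothing is barred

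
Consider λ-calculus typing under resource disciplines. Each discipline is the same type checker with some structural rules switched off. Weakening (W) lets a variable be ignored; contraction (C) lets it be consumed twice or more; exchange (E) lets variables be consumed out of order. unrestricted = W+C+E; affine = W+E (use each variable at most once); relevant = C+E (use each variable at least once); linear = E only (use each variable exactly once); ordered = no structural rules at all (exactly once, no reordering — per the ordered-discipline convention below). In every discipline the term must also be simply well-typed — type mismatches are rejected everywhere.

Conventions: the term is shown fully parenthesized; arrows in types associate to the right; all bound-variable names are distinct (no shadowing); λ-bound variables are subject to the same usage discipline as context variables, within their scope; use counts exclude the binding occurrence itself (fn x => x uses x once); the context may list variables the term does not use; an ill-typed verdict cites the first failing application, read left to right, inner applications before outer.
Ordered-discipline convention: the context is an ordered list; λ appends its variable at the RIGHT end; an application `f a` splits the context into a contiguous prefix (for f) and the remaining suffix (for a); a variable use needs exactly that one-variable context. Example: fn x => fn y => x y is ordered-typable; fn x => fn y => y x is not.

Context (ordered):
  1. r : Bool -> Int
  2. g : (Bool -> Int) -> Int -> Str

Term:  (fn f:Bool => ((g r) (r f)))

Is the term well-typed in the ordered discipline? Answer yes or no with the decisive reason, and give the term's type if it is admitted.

no — uses contraction: r ×2
counts: r: 2×, g: 1×, f (bound): 1×
uses in reading order: g, r, r, f
typing: well-typed — term : Bool -> Str
summary: ordered ✗; linear ✗; affine ✗; relevant ✓; unrestricted ✓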